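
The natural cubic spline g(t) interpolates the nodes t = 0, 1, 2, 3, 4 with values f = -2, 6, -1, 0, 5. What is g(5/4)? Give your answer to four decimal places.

5.0126

Put M_i = g'' at the i-th knot. Here h = (1, 1, 1, 1) and Δ = (8, -7, 1, 5), so the interior equations h_(i-1)·M_(i-1) + 2(h_(i-1)+h_i)·M_i + h_i·M_(i+1) = 6(Δ_i − Δ_(i-1)) read
  1·M_0 + 4·M_1 + 1·M_2 = 6(Δ_1 - Δ_0) = -90
  1·M_1 + 4·M_2 + 1·M_3 = 6(Δ_2 - Δ_1) = 48
  1·M_2 + 4·M_3 + 1·M_4 = 6(Δ_3 - Δ_2) = 24
Natural end conditions: M_0 = M_4 = 0.
Forward elimination and back-substitution give M_0 = 0, M_1 = -759/28, M_2 = 129/7, M_3 = 39/28, M_4 = 0.
On [1, 2], g(t) = 6 - 29/28·(t - 1) - 759/56·(t - 1)² + 425/56·(t - 1)³.
With (t - 1) = 1/4: g(5/4) = 17965/3584.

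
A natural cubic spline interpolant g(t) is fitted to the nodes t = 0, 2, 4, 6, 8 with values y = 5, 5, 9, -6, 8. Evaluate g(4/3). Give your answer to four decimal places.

3.9087

Let m_i = g''(x_i). Step sizes h_i = 2, 2, 2, 2; slopes of the chords Δ_i = (y_(i+1) - y_i)/h_i = 0, 2, -15/2, 7.
  2·m_0 + 8·m_1 + 2·m_2 = 6(Δ_1 - Δ_0) = 12
  2·m_1 + 8·m_2 + 2·m_3 = 6(Δ_2 - Δ_1) = -57
  2·m_2 + 8·m_3 + 2·m_4 = 6(Δ_3 - Δ_2) = 87
Natural end conditions: m_0 = m_4 = 0.
Hence m_0 = 0, m_1 = 495/112, m_2 = -327/28, m_3 = 1545/112, m_4 = 0.
On [0, 2], g(t) = 5 - 165/112·t + 0·t² + 165/448·t³.
With t = 4/3: g(4/3) = 985/252.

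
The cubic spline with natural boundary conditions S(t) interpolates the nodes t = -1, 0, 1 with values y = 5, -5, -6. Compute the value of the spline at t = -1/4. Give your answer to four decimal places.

-3.2383

Let M_i = S''(x_i). Step sizes h_i = 1, 1; slopes of the chords Δ_i = (y_(i+1) - y_i)/h_i = -10, -1.
  1·M_0 + 4·M_1 + 1·M_2 = 6(Δ_1 - Δ_0) = 54
Natural end conditions: M_0 = M_2 = 0.
Hence M_0 = 0, M_1 = 27/2, M_2 = 0.
On [-1, 0], S(t) = 5 - 49/4·(t + 1) + 0·(t + 1)² + 9/4·(t + 1)³.
With (t + 1) = 3/4: S(-1/4) = -829/256.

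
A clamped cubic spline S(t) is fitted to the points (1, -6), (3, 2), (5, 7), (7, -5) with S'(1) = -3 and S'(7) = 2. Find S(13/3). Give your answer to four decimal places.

With σ_i denoting the second derivative at x_i, h_i = 2, 2, 2, and Δ_i = (y_(i+1) − y_i)/h_i = 4, 5/2, -6:
  2·σ_0 + 8·σ_1 + 2·σ_2 = 6(Δ_1 - Δ_0) = -9
  2·σ_1 + 8·σ_2 + 2·σ_3 = 6(Δ_2 - Δ_1) = -51
Clamped end conditions give two more equations: 2h_0·σ_0 + h_0·σ_1 = 6(Δ_0 - S'(1)) = 42 and h_2·σ_2 + 2h_2·σ_3 = 6(S'(7) - Δ_2) = 48.
Hence σ_0 = 67/6, σ_1 = -4/3, σ_2 = -31/3, σ_3 = 103/6.
On [3, 5], S(t) = 2 + 41/6·(t - 3) - 2/3·(t - 3)² - 3/4·(t - 3)³.
With (t - 3) = 4/3: S(13/3) = 220/27.

8.1481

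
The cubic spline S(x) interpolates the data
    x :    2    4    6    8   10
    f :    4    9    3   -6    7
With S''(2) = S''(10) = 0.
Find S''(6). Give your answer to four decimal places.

Let M_i = S''(x_i). Step sizes h_i = 2, 2, 2, 2; slopes of the chords Δ_i = (y_(i+1) - y_i)/h_i = 5/2, -3, -9/2, 13/2.
  2·M_0 + 8·M_1 + 2·M_2 = 6(Δ_1 - Δ_0) = -33
  2·M_1 + 8·M_2 + 2·M_3 = 6(Δ_2 - Δ_1) = -9
  2·M_2 + 8·M_3 + 2·M_4 = 6(Δ_3 - Δ_2) = 66
Natural end conditions: M_0 = M_4 = 0.
Solving the tridiagonal system: M_0 = 0, M_1 = -393/112, M_2 = -69/28, M_3 = 993/112, M_4 = 0.

-2.4643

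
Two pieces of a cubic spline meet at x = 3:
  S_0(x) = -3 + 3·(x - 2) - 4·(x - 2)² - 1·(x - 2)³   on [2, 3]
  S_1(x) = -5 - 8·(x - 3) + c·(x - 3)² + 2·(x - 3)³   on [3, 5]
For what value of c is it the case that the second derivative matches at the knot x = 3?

S_0''(x) = -8 - 6·(x - 2), so S_0''(3) = -14. On the right, S_1''(3) = 2c, so c = -7.

-7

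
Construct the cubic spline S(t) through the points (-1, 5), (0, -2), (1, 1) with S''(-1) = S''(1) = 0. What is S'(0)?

-2

With m_i denoting the second derivative at x_i, h_i = 1, 1, and Δ_i = (y_(i+1) − y_i)/h_i = -7, 3:
  1·m_0 + 4·m_1 + 1·m_2 = 6(Δ_1 - Δ_0) = 60
Natural end conditions: m_0 = m_2 = 0.
Forward elimination and back-substitution give m_0 = 0, m_1 = 15, m_2 = 0.
On [0, 1], S'(t) = b_1 + 2c_1·t + 3d_1·t² with b_1 = Δ_1 - h_1(2m_1 + m_2)/6 = -2, c_1 = m_1/2 = 15/2, d_1 = (m_2 - m_1)/(6h_1) = -5/2. So S'(0) = -2.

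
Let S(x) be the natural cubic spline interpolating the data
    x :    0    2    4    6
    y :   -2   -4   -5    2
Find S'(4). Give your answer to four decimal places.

With M_i denoting the second derivative at x_i, h_i = 2, 2, 2, and Δ_i = (y_(i+1) − y_i)/h_i = -1, -1/2, 7/2:
  2·M_0 + 8·M_1 + 2·M_2 = 6(Δ_1 - Δ_0) = 3
  2·M_1 + 8·M_2 + 2·M_3 = 6(Δ_2 - Δ_1) = 24
Natural end conditions: M_0 = M_3 = 0.
Solving the tridiagonal system: M_0 = 0, M_1 = -2/5, M_2 = 31/10, M_3 = 0.
On [4, 6], S'(x) = b_2 + 2c_2·(x - 4) + 3d_2·(x - 4)² with b_2 = Δ_2 - h_2(2M_2 + M_3)/6 = 43/30, c_2 = M_2/2 = 31/20, d_2 = (M_3 - M_2)/(6h_2) = -31/120. So S'(4) = 43/30.

1.4333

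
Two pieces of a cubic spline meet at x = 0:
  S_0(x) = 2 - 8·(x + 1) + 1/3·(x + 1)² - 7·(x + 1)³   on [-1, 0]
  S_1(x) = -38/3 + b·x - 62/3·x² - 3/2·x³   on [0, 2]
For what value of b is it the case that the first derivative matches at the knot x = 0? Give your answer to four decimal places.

S_0'(x) = -8 + 2/3·(x + 1) - 21·(x + 1)², so S_0'(0) = -85/3. On the right, S_1'(0) = b, so b = -85/3.

-28.3333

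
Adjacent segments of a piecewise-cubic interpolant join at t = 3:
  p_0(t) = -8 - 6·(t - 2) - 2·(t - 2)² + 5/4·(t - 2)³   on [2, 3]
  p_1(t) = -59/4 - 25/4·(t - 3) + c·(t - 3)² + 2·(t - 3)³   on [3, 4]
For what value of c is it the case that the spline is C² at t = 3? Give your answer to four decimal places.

p_0''(t) = -4 + 15/2·(t - 2), so p_0''(3) = 7/2. On the right, p_1''(3) = 2c, so c = 7/4.

1.7500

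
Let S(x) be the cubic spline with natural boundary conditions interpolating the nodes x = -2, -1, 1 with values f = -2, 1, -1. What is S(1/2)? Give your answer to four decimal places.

Let M_i = S''(x_i). Step sizes h_i = 1, 2; slopes of the chords Δ_i = (y_(i+1) - y_i)/h_i = 3, -1.
  1·M_0 + 6·M_1 + 2·M_2 = 6(Δ_1 - Δ_0) = -24
Natural end conditions: M_0 = M_2 = 0.
Forward elimination and back-substitution give M_0 = 0, M_1 = -4, M_2 = 0.
On [-1, 1], S(x) = 1 + 5/3·(x + 1) - 2·(x + 1)² + 1/3·(x + 1)³.
With (x + 1) = 3/2: S(1/2) = 1/8.

0.1250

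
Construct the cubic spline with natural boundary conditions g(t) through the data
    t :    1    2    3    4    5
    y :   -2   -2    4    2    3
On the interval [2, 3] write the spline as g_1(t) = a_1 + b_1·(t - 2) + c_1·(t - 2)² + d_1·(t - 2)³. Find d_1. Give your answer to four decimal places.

-5.1607

Let σ_i = g''(x_i). Step sizes h_i = 1, 1, 1, 1; slopes of the chords Δ_i = (y_(i+1) - y_i)/h_i = 0, 6, -2, 1.
  1·σ_0 + 4·σ_1 + 1·σ_2 = 6(Δ_1 - Δ_0) = 36
  1·σ_1 + 4·σ_2 + 1·σ_3 = 6(Δ_2 - Δ_1) = -48
  1·σ_2 + 4·σ_3 + 1·σ_4 = 6(Δ_3 - Δ_2) = 18
Natural end conditions: σ_0 = σ_4 = 0.
Solving: σ_0 = 0, σ_1 = 375/28, σ_2 = -123/7, σ_3 = 249/28, σ_4 = 0.
On [2, 3], with g_1(t) = a_1 + b_1·(t - 2) + c_1·(t - 2)² + d_1·(t - 2)³: c_1 = σ_1/2 = 375/56, d_1 = (σ_2 - σ_1)/(6h_1) = -289/56, b_1 = Δ_1 - h_1(2σ_1 + σ_2)/6 = 125/28.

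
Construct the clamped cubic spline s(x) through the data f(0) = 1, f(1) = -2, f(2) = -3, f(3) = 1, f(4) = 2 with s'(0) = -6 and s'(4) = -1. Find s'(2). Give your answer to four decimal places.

1.8571

Put σ_i = s'' at the i-th knot. Here h = (1, 1, 1, 1) and Δ = (-3, -1, 4, 1), so the interior equations h_(i-1)·σ_(i-1) + 2(h_(i-1)+h_i)·σ_i + h_i·σ_(i+1) = 6(Δ_i − Δ_(i-1)) read
  1·σ_0 + 4·σ_1 + 1·σ_2 = 6(Δ_1 - Δ_0) = 12
  1·σ_1 + 4·σ_2 + 1·σ_3 = 6(Δ_2 - Δ_1) = 30
  1·σ_2 + 4·σ_3 + 1·σ_4 = 6(Δ_3 - Δ_2) = -18
Clamped end conditions give two more equations: 2h_0·σ_0 + h_0·σ_1 = 6(Δ_0 - s'(0)) = 18 and h_3·σ_3 + 2h_3·σ_4 = 6(s'(4) - Δ_3) = -12.
Solving the tridiagonal system: σ_0 = 139/14, σ_1 = -13/7, σ_2 = 19/2, σ_3 = -43/7, σ_4 = -41/14.
On [2, 3], s'(x) = b_2 + 2c_2·(x - 2) + 3d_2·(x - 2)² with b_2 = Δ_2 - h_2(2σ_2 + σ_3)/6 = 13/7, c_2 = σ_2/2 = 19/4, d_2 = (σ_3 - σ_2)/(6h_2) = -73/28. So s'(2) = 13/7.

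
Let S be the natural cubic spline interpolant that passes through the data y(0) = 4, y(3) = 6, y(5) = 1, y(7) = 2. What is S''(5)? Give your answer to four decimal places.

2.8684

Write σ_i for S''(x_i). With h_i = 3, 2, 2 and divided differences Δ_i = 2/3, -5/2, 1/2, the continuity of S' gives the tridiagonal system
  3·σ_0 + 10·σ_1 + 2·σ_2 = 6(Δ_1 - Δ_0) = -19
  2·σ_1 + 8·σ_2 + 2·σ_3 = 6(Δ_2 - Δ_1) = 18
Natural end conditions: σ_0 = σ_3 = 0.
Forward elimination and back-substitution give σ_0 = 0, σ_1 = -47/19, σ_2 = 109/38, σ_3 = 0.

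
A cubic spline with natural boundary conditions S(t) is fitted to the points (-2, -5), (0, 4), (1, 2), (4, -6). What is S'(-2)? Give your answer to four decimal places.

With M_i denoting the second derivative at x_i, h_i = 2, 1, 3, and Δ_i = (y_(i+1) − y_i)/h_i = 9/2, -2, -8/3:
  2·M_0 + 6·M_1 + 1·M_2 = 6(Δ_1 - Δ_0) = -39
  1·M_1 + 8·M_2 + 3·M_3 = 6(Δ_2 - Δ_1) = -4
Natural end conditions: M_0 = M_3 = 0.
Solving: M_0 = 0, M_1 = -308/47, M_2 = 15/47, M_3 = 0.
On [-2, 0], S'(t) = b_0 + 2c_0·(t + 2) + 3d_0·(t + 2)² with b_0 = Δ_0 - h_0(2M_0 + M_1)/6 = 1885/282, c_0 = M_0/2 = 0, d_0 = (M_1 - M_0)/(6h_0) = -77/141. So S'(-2) = 1885/282.

6.6844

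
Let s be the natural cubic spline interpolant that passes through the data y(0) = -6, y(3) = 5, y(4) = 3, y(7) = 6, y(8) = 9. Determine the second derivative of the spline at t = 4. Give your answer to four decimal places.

With M_i denoting the second derivative at x_i, h_i = 3, 1, 3, 1, and Δ_i = (y_(i+1) − y_i)/h_i = 11/3, -2, 1, 3:
  3·M_0 + 8·M_1 + 1·M_2 = 6(Δ_1 - Δ_0) = -34
  1·M_1 + 8·M_2 + 3·M_3 = 6(Δ_2 - Δ_1) = 18
  3·M_2 + 8·M_3 + 1·M_4 = 6(Δ_3 - Δ_2) = 12
Natural end conditions: M_0 = M_4 = 0.
Solving: M_0 = 0, M_1 = -989/216, M_2 = 71/27, M_3 = 37/72, M_4 = 0.

2.6296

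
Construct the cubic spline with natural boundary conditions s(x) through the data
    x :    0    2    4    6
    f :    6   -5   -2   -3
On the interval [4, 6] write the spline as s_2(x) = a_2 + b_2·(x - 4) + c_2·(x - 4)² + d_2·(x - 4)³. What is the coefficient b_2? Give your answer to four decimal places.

1.5000

Put m_i = s'' at the i-th knot. Here h = (2, 2, 2) and Δ = (-11/2, 3/2, -1/2), so the interior equations h_(i-1)·m_(i-1) + 2(h_(i-1)+h_i)·m_i + h_i·m_(i+1) = 6(Δ_i − Δ_(i-1)) read
  2·m_0 + 8·m_1 + 2·m_2 = 6(Δ_1 - Δ_0) = 42
  2·m_1 + 8·m_2 + 2·m_3 = 6(Δ_2 - Δ_1) = -12
Natural end conditions: m_0 = m_3 = 0.
Solving the tridiagonal system: m_0 = 0, m_1 = 6, m_2 = -3, m_3 = 0.
On [4, 6], with s_2(x) = a_2 + b_2·(x - 4) + c_2·(x - 4)² + d_2·(x - 4)³: c_2 = m_2/2 = -3/2, d_2 = (m_3 - m_2)/(6h_2) = 1/4, b_2 = Δ_2 - h_2(2m_2 + m_3)/6 = 3/2.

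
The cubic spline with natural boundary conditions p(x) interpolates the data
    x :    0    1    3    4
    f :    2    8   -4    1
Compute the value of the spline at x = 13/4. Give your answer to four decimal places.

Put M_i = p'' at the i-th knot. Here h = (1, 2, 1) and Δ = (6, -6, 5), so the interior equations h_(i-1)·M_(i-1) + 2(h_(i-1)+h_i)·M_i + h_i·M_(i+1) = 6(Δ_i − Δ_(i-1)) read
  1·M_0 + 6·M_1 + 2·M_2 = 6(Δ_1 - Δ_0) = -72
  2·M_1 + 6·M_2 + 1·M_3 = 6(Δ_2 - Δ_1) = 66
Natural end conditions: M_0 = M_3 = 0.
Solving the tridiagonal system: M_0 = 0, M_1 = -141/8, M_2 = 135/8, M_3 = 0.
On [3, 4], p(x) = -4 - 5/8·(x - 3) + 135/16·(x - 3)² - 45/16·(x - 3)³.
With (x - 3) = 1/4: p(13/4) = -3761/1024.

-3.6729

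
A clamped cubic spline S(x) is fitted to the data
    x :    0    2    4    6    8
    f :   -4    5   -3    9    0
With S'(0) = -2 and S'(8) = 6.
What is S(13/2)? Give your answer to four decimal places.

Let M_i = S''(x_i). Step sizes h_i = 2, 2, 2, 2; slopes of the chords Δ_i = (y_(i+1) - y_i)/h_i = 9/2, -4, 6, -9/2.
  2·M_0 + 8·M_1 + 2·M_2 = 6(Δ_1 - Δ_0) = -51
  2·M_1 + 8·M_2 + 2·M_3 = 6(Δ_2 - Δ_1) = 60
  2·M_2 + 8·M_3 + 2·M_4 = 6(Δ_3 - Δ_2) = -63
Clamped end conditions give two more equations: 2h_0·M_0 + h_0·M_1 = 6(Δ_0 - S'(0)) = 39 and h_3·M_3 + 2h_3·M_4 = 6(S'(8) - Δ_3) = 63.
Solving: M_0 = 953/56, M_1 = -407/28, M_2 = 125/8, M_3 = -503/28, M_4 = 1385/56.
On [6, 8], S(x) = 9 - 43/56·(x - 6) - 503/56·(x - 6)² + 797/224·(x - 6)³.
With (x - 6) = 1/2: S(13/2) = 12213/1792.

6.8153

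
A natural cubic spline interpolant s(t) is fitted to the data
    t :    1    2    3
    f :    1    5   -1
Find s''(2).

-15

Write M_i for s''(x_i). With h_i = 1, 1 and divided differences Δ_i = 4, -6, the continuity of s' gives the tridiagonal system
  1·M_0 + 4·M_1 + 1·M_2 = 6(Δ_1 - Δ_0) = -60
Natural end conditions: M_0 = M_2 = 0.
Hence M_0 = 0, M_1 = -15, M_2 = 0.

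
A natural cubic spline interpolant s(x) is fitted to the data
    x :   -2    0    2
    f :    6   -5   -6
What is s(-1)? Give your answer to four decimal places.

With M_i denoting the second derivative at x_i, h_i = 2, 2, and Δ_i = (y_(i+1) − y_i)/h_i = -11/2, -1/2:
  2·M_0 + 8·M_1 + 2·M_2 = 6(Δ_1 - Δ_0) = 30
Natural end conditions: M_0 = M_2 = 0.
Solving the tridiagonal system: M_0 = 0, M_1 = 15/4, M_2 = 0.
On [-2, 0], s(x) = 6 - 27/4·(x + 2) + 0·(x + 2)² + 5/16·(x + 2)³.
With (x + 2) = 1: s(-1) = -7/16.

-0.4375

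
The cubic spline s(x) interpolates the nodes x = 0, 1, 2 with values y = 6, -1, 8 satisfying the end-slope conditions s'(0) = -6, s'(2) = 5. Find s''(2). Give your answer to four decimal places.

Put M_i = s'' at the i-th knot. Here h = (1, 1) and Δ = (-7, 9), so the interior equations h_(i-1)·M_(i-1) + 2(h_(i-1)+h_i)·M_i + h_i·M_(i+1) = 6(Δ_i − Δ_(i-1)) read
  1·M_0 + 4·M_1 + 1·M_2 = 6(Δ_1 - Δ_0) = 96
Clamped end conditions give two more equations: 2h_0·M_0 + h_0·M_1 = 6(Δ_0 - s'(0)) = -6 and h_1·M_1 + 2h_1·M_2 = 6(s'(2) - Δ_1) = -24.
Forward elimination and back-substitution give M_0 = -43/2, M_1 = 37, M_2 = -61/2.

-30.5000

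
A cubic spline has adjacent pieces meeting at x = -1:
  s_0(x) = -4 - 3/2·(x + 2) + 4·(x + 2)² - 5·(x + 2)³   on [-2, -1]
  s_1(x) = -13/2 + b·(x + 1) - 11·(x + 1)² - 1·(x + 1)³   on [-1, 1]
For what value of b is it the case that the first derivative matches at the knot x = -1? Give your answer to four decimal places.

-8.5000

s_0'(x) = -3/2 + 8·(x + 2) - 15·(x + 2)², so s_0'(-1) = -17/2. On the right, s_1'(-1) = b, so b = -17/2.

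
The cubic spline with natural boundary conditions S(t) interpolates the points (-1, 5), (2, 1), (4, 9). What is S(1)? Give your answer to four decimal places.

Let σ_i = S''(x_i). Step sizes h_i = 3, 2; slopes of the chords Δ_i = (y_(i+1) - y_i)/h_i = -4/3, 4.
  3·σ_0 + 10·σ_1 + 2·σ_2 = 6(Δ_1 - Δ_0) = 32
Natural end conditions: σ_0 = σ_2 = 0.
Forward elimination and back-substitution give σ_0 = 0, σ_1 = 16/5, σ_2 = 0.
On [-1, 2], S(t) = 5 - 44/15·(t + 1) + 0·(t + 1)² + 8/45·(t + 1)³.
With (t + 1) = 2: S(1) = 5/9.

0.5556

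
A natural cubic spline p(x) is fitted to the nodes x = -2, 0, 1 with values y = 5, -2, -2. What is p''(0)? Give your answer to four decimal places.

With m_i denoting the second derivative at x_i, h_i = 2, 1, and Δ_i = (y_(i+1) − y_i)/h_i = -7/2, 0:
  2·m_0 + 6·m_1 + 1·m_2 = 6(Δ_1 - Δ_0) = 21
Natural end conditions: m_0 = m_2 = 0.
Forward elimination and back-substitution give m_0 = 0, m_1 = 7/2, m_2 = 0.

3.5000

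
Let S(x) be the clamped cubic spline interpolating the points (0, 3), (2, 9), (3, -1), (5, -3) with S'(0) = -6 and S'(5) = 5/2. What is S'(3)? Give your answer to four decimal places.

-9.4688

Put m_i = S'' at the i-th knot. Here h = (2, 1, 2) and Δ = (3, -10, -1), so the interior equations h_(i-1)·m_(i-1) + 2(h_(i-1)+h_i)·m_i + h_i·m_(i+1) = 6(Δ_i − Δ_(i-1)) read
  2·m_0 + 6·m_1 + 1·m_2 = 6(Δ_1 - Δ_0) = -78
  1·m_1 + 6·m_2 + 2·m_3 = 6(Δ_2 - Δ_1) = 54
Clamped end conditions give two more equations: 2h_0·m_0 + h_0·m_1 = 6(Δ_0 - S'(0)) = 54 and h_2·m_2 + 2h_2·m_3 = 6(S'(5) - Δ_2) = 21.
Solving: m_0 = 811/32, m_1 = -379/16, m_2 = 215/16, m_3 = -47/32.
On [3, 5], S'(x) = b_2 + 2c_2·(x - 3) + 3d_2·(x - 3)² with b_2 = Δ_2 - h_2(2m_2 + m_3)/6 = -303/32, c_2 = m_2/2 = 215/32, d_2 = (m_3 - m_2)/(6h_2) = -159/128. So S'(3) = -303/32.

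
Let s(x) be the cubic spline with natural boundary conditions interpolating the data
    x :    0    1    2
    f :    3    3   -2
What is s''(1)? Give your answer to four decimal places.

-7.5000

Let m_i = s''(x_i). Step sizes h_i = 1, 1; slopes of the chords Δ_i = (y_(i+1) - y_i)/h_i = 0, -5.
  1·m_0 + 4·m_1 + 1·m_2 = 6(Δ_1 - Δ_0) = -30
Natural end conditions: m_0 = m_2 = 0.
Forward elimination and back-substitution give m_0 = 0, m_1 = -15/2, m_2 = 0.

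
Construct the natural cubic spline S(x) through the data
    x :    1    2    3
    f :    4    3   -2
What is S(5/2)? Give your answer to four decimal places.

With σ_i denoting the second derivative at x_i, h_i = 1, 1, and Δ_i = (y_(i+1) − y_i)/h_i = -1, -5:
  1·σ_0 + 4·σ_1 + 1·σ_2 = 6(Δ_1 - Δ_0) = -24
Natural end conditions: σ_0 = σ_2 = 0.
Solving: σ_0 = 0, σ_1 = -6, σ_2 = 0.
On [2, 3], S(x) = 3 - 3·(x - 2) - 3·(x - 2)² + 1·(x - 2)³.
With (x - 2) = 1/2: S(5/2) = 7/8.

0.8750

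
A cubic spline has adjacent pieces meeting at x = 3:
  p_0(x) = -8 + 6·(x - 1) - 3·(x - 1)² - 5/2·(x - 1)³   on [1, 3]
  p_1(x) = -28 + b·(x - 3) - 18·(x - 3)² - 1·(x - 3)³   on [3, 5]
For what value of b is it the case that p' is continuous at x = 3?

-36

p_0'(x) = 6 - 6·(x - 1) - 15/2·(x - 1)², so p_0'(3) = -36. On the right, p_1'(3) = b, so b = -36.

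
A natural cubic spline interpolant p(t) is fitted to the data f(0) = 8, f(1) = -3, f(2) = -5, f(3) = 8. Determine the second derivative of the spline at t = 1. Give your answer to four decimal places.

8.4000

Write M_i for p''(x_i). With h_i = 1, 1, 1 and divided differences Δ_i = -11, -2, 13, the continuity of p' gives the tridiagonal system
  1·M_0 + 4·M_1 + 1·M_2 = 6(Δ_1 - Δ_0) = 54
  1·M_1 + 4·M_2 + 1·M_3 = 6(Δ_2 - Δ_1) = 90
Natural end conditions: M_0 = M_3 = 0.
Solving the tridiagonal system: M_0 = 0, M_1 = 42/5, M_2 = 102/5, M_3 = 0.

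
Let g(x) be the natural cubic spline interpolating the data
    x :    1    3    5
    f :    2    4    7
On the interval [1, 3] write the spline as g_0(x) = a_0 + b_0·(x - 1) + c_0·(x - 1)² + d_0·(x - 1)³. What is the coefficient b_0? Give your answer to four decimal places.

Put M_i = g'' at the i-th knot. Here h = (2, 2) and Δ = (1, 3/2), so the interior equations h_(i-1)·M_(i-1) + 2(h_(i-1)+h_i)·M_i + h_i·M_(i+1) = 6(Δ_i − Δ_(i-1)) read
  2·M_0 + 8·M_1 + 2·M_2 = 6(Δ_1 - Δ_0) = 3
Natural end conditions: M_0 = M_2 = 0.
Hence M_0 = 0, M_1 = 3/8, M_2 = 0.
On [1, 3], with g_0(x) = a_0 + b_0·(x - 1) + c_0·(x - 1)² + d_0·(x - 1)³: c_0 = M_0/2 = 0, d_0 = (M_1 - M_0)/(6h_0) = 1/32, b_0 = Δ_0 - h_0(2M_0 + M_1)/6 = 7/8.

0.8750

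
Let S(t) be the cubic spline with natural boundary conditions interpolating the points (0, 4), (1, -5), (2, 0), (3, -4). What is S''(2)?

-20

With m_i denoting the second derivative at x_i, h_i = 1, 1, 1, and Δ_i = (y_(i+1) − y_i)/h_i = -9, 5, -4:
  1·m_0 + 4·m_1 + 1·m_2 = 6(Δ_1 - Δ_0) = 84
  1·m_1 + 4·m_2 + 1·m_3 = 6(Δ_2 - Δ_1) = -54
Natural end conditions: m_0 = m_3 = 0.
Hence m_0 = 0, m_1 = 26, m_2 = -20, m_3 = 0.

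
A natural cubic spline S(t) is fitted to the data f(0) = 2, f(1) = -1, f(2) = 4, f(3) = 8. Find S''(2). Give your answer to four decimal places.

Let M_i = S''(x_i). Step sizes h_i = 1, 1, 1; slopes of the chords Δ_i = (y_(i+1) - y_i)/h_i = -3, 5, 4.
  1·M_0 + 4·M_1 + 1·M_2 = 6(Δ_1 - Δ_0) = 48
  1·M_1 + 4·M_2 + 1·M_3 = 6(Δ_2 - Δ_1) = -6
Natural end conditions: M_0 = M_3 = 0.
Solving the tridiagonal system: M_0 = 0, M_1 = 66/5, M_2 = -24/5, M_3 = 0.

-4.8000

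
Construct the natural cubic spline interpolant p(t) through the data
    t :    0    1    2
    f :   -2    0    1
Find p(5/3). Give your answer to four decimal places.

Write M_i for p''(x_i). With h_i = 1, 1 and divided differences Δ_i = 2, 1, the continuity of p' gives the tridiagonal system
  1·M_0 + 4·M_1 + 1·M_2 = 6(Δ_1 - Δ_0) = -6
Natural end conditions: M_0 = M_2 = 0.
Solving: M_0 = 0, M_1 = -3/2, M_2 = 0.
On [1, 2], p(t) = 0 + 3/2·(t - 1) - 3/4·(t - 1)² + 1/4·(t - 1)³.
With (t - 1) = 2/3: p(5/3) = 20/27.

0.7407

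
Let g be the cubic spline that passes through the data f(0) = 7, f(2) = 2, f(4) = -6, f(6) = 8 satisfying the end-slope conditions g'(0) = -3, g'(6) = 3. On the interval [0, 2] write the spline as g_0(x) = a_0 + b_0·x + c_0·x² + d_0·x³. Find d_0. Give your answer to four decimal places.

-0.7000

Write σ_i for g''(x_i). With h_i = 2, 2, 2 and divided differences Δ_i = -5/2, -4, 7, the continuity of g' gives the tridiagonal system
  2·σ_0 + 8·σ_1 + 2·σ_2 = 6(Δ_1 - Δ_0) = -9
  2·σ_1 + 8·σ_2 + 2·σ_3 = 6(Δ_2 - Δ_1) = 66
Clamped end conditions give two more equations: 2h_0·σ_0 + h_0·σ_1 = 6(Δ_0 - g'(0)) = 3 and h_2·σ_2 + 2h_2·σ_3 = 6(g'(6) - Δ_2) = -24.
Solving: σ_0 = 33/10, σ_1 = -51/10, σ_2 = 63/5, σ_3 = -123/10.
On [0, 2], with g_0(x) = a_0 + b_0·x + c_0·x² + d_0·x³: c_0 = σ_0/2 = 33/20, d_0 = (σ_1 - σ_0)/(6h_0) = -7/10, b_0 = Δ_0 - h_0(2σ_0 + σ_1)/6 = -3.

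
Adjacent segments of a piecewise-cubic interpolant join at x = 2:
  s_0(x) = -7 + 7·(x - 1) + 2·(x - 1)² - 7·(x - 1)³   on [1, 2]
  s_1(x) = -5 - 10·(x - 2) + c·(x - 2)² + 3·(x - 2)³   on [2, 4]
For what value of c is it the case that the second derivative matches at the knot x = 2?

-19

s_0''(x) = 4 - 42·(x - 1), so s_0''(2) = -38. On the right, s_1''(2) = 2c, so c = -19.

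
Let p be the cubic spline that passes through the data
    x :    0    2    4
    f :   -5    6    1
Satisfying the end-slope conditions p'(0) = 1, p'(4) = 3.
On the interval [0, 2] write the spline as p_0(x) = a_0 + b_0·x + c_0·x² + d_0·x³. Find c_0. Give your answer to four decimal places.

6.6250

Write σ_i for p''(x_i). With h_i = 2, 2 and divided differences Δ_i = 11/2, -5/2, the continuity of p' gives the tridiagonal system
  2·σ_0 + 8·σ_1 + 2·σ_2 = 6(Δ_1 - Δ_0) = -48
Clamped end conditions give two more equations: 2h_0·σ_0 + h_0·σ_1 = 6(Δ_0 - p'(0)) = 27 and h_1·σ_1 + 2h_1·σ_2 = 6(p'(4) - Δ_1) = 33.
Forward elimination and back-substitution give σ_0 = 53/4, σ_1 = -13, σ_2 = 59/4.
On [0, 2], with p_0(x) = a_0 + b_0·x + c_0·x² + d_0·x³: c_0 = σ_0/2 = 53/8, d_0 = (σ_1 - σ_0)/(6h_0) = -35/16, b_0 = Δ_0 - h_0(2σ_0 + σ_1)/6 = 1.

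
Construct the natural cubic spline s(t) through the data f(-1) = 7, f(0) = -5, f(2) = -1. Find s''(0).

Write M_i for s''(x_i). With h_i = 1, 2 and divided differences Δ_i = -12, 2, the continuity of s' gives the tridiagonal system
  1·M_0 + 6·M_1 + 2·M_2 = 6(Δ_1 - Δ_0) = 84
Natural end conditions: M_0 = M_2 = 0.
Hence M_0 = 0, M_1 = 14, M_2 = 0.

14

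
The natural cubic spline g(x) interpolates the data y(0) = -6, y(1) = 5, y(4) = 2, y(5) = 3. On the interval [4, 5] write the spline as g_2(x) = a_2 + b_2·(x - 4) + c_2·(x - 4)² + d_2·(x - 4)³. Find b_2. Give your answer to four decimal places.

-0.8909

With σ_i denoting the second derivative at x_i, h_i = 1, 3, 1, and Δ_i = (y_(i+1) − y_i)/h_i = 11, -1, 1:
  1·σ_0 + 8·σ_1 + 3·σ_2 = 6(Δ_1 - Δ_0) = -72
  3·σ_1 + 8·σ_2 + 1·σ_3 = 6(Δ_2 - Δ_1) = 12
Natural end conditions: σ_0 = σ_3 = 0.
Hence σ_0 = 0, σ_1 = -612/55, σ_2 = 312/55, σ_3 = 0.
On [4, 5], with g_2(x) = a_2 + b_2·(x - 4) + c_2·(x - 4)² + d_2·(x - 4)³: c_2 = σ_2/2 = 156/55, d_2 = (σ_3 - σ_2)/(6h_2) = -52/55, b_2 = Δ_2 - h_2(2σ_2 + σ_3)/6 = -49/55.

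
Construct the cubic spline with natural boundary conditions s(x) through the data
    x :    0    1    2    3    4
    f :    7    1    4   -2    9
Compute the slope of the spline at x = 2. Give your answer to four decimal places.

-2.5000

Let M_i = s''(x_i). Step sizes h_i = 1, 1, 1, 1; slopes of the chords Δ_i = (y_(i+1) - y_i)/h_i = -6, 3, -6, 11.
  1·M_0 + 4·M_1 + 1·M_2 = 6(Δ_1 - Δ_0) = 54
  1·M_1 + 4·M_2 + 1·M_3 = 6(Δ_2 - Δ_1) = -54
  1·M_2 + 4·M_3 + 1·M_4 = 6(Δ_3 - Δ_2) = 102
Natural end conditions: M_0 = M_4 = 0.
Solving: M_0 = 0, M_1 = 141/7, M_2 = -186/7, M_3 = 225/7, M_4 = 0.
On [2, 3], s'(x) = b_2 + 2c_2·(x - 2) + 3d_2·(x - 2)² with b_2 = Δ_2 - h_2(2M_2 + M_3)/6 = -5/2, c_2 = M_2/2 = -93/7, d_2 = (M_3 - M_2)/(6h_2) = 137/14. So s'(2) = -5/2.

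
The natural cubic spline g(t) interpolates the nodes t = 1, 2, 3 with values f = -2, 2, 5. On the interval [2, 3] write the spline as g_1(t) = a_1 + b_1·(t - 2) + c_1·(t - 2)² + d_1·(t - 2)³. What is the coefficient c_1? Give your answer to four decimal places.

-0.7500

Let m_i = g''(x_i). Step sizes h_i = 1, 1; slopes of the chords Δ_i = (y_(i+1) - y_i)/h_i = 4, 3.
  1·m_0 + 4·m_1 + 1·m_2 = 6(Δ_1 - Δ_0) = -6
Natural end conditions: m_0 = m_2 = 0.
Solving the tridiagonal system: m_0 = 0, m_1 = -3/2, m_2 = 0.
On [2, 3], with g_1(t) = a_1 + b_1·(t - 2) + c_1·(t - 2)² + d_1·(t - 2)³: c_1 = m_1/2 = -3/4, d_1 = (m_2 - m_1)/(6h_1) = 1/4, b_1 = Δ_1 - h_1(2m_1 + m_2)/6 = 7/2.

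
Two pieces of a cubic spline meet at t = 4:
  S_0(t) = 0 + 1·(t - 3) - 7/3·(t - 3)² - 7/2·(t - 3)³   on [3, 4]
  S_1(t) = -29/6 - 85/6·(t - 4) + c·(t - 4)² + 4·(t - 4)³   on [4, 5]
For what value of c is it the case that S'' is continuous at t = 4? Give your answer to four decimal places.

S_0''(t) = -14/3 - 21·(t - 3), so S_0''(4) = -77/3. On the right, S_1''(4) = 2c, so c = -77/6.

-12.8333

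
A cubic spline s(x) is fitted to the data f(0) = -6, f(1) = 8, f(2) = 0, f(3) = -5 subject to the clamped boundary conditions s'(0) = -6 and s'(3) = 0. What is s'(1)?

9

Put M_i = s'' at the i-th knot. Here h = (1, 1, 1) and Δ = (14, -8, -5), so the interior equations h_(i-1)·M_(i-1) + 2(h_(i-1)+h_i)·M_i + h_i·M_(i+1) = 6(Δ_i − Δ_(i-1)) read
  1·M_0 + 4·M_1 + 1·M_2 = 6(Δ_1 - Δ_0) = -132
  1·M_1 + 4·M_2 + 1·M_3 = 6(Δ_2 - Δ_1) = 18
Clamped end conditions give two more equations: 2h_0·M_0 + h_0·M_1 = 6(Δ_0 - s'(0)) = 120 and h_2·M_2 + 2h_2·M_3 = 6(s'(3) - Δ_2) = 30.
Forward elimination and back-substitution give M_0 = 90, M_1 = -60, M_2 = 18, M_3 = 6.
On [1, 2], s'(x) = b_1 + 2c_1·(x - 1) + 3d_1·(x - 1)² with b_1 = Δ_1 - h_1(2M_1 + M_2)/6 = 9, c_1 = M_1/2 = -30, d_1 = (M_2 - M_1)/(6h_1) = 13. So s'(1) = 9.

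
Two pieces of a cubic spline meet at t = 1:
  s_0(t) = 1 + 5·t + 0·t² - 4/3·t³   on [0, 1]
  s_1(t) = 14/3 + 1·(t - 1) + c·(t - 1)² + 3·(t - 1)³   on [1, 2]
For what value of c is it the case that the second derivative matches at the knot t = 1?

-4

s_0''(t) = 0 - 8·t, so s_0''(1) = -8. On the right, s_1''(1) = 2c, so c = -4.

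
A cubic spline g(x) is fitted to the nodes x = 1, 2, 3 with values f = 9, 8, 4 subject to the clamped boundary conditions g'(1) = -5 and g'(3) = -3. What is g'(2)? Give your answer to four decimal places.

-1.7500

Put M_i = g'' at the i-th knot. Here h = (1, 1) and Δ = (-1, -4), so the interior equations h_(i-1)·M_(i-1) + 2(h_(i-1)+h_i)·M_i + h_i·M_(i+1) = 6(Δ_i − Δ_(i-1)) read
  1·M_0 + 4·M_1 + 1·M_2 = 6(Δ_1 - Δ_0) = -18
Clamped end conditions give two more equations: 2h_0·M_0 + h_0·M_1 = 6(Δ_0 - g'(1)) = 24 and h_1·M_1 + 2h_1·M_2 = 6(g'(3) - Δ_1) = 6.
Solving the tridiagonal system: M_0 = 35/2, M_1 = -11, M_2 = 17/2.
On [2, 3], g'(x) = b_1 + 2c_1·(x - 2) + 3d_1·(x - 2)² with b_1 = Δ_1 - h_1(2M_1 + M_2)/6 = -7/4, c_1 = M_1/2 = -11/2, d_1 = (M_2 - M_1)/(6h_1) = 13/4. So g'(2) = -7/4.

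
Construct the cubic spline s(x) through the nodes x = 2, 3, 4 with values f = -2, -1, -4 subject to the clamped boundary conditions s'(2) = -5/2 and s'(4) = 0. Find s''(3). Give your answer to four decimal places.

-14.5000

Write σ_i for s''(x_i). With h_i = 1, 1 and divided differences Δ_i = 1, -3, the continuity of s' gives the tridiagonal system
  1·σ_0 + 4·σ_1 + 1·σ_2 = 6(Δ_1 - Δ_0) = -24
Clamped end conditions give two more equations: 2h_0·σ_0 + h_0·σ_1 = 6(Δ_0 - s'(2)) = 21 and h_1·σ_1 + 2h_1·σ_2 = 6(s'(4) - Δ_1) = 18.
Solving: σ_0 = 71/4, σ_1 = -29/2, σ_2 = 65/4.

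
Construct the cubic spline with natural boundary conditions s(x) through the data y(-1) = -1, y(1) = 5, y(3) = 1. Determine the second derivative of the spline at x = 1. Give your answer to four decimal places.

With σ_i denoting the second derivative at x_i, h_i = 2, 2, and Δ_i = (y_(i+1) − y_i)/h_i = 3, -2:
  2·σ_0 + 8·σ_1 + 2·σ_2 = 6(Δ_1 - Δ_0) = -30
Natural end conditions: σ_0 = σ_2 = 0.
Hence σ_0 = 0, σ_1 = -15/4, σ_2 = 0.

-3.7500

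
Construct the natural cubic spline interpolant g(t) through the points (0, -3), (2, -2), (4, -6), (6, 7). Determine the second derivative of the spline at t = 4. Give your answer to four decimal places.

With M_i denoting the second derivative at x_i, h_i = 2, 2, 2, and Δ_i = (y_(i+1) − y_i)/h_i = 1/2, -2, 13/2:
  2·M_0 + 8·M_1 + 2·M_2 = 6(Δ_1 - Δ_0) = -15
  2·M_1 + 8·M_2 + 2·M_3 = 6(Δ_2 - Δ_1) = 51
Natural end conditions: M_0 = M_3 = 0.
Solving: M_0 = 0, M_1 = -37/10, M_2 = 73/10, M_3 = 0.

7.3000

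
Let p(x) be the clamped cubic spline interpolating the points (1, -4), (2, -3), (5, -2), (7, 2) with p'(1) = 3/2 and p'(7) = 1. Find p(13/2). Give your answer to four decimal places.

Let M_i = p''(x_i). Step sizes h_i = 1, 3, 2; slopes of the chords Δ_i = (y_(i+1) - y_i)/h_i = 1, 1/3, 2.
  1·M_0 + 8·M_1 + 3·M_2 = 6(Δ_1 - Δ_0) = -4
  3·M_1 + 10·M_2 + 2·M_3 = 6(Δ_2 - Δ_1) = 10
Clamped end conditions give two more equations: 2h_0·M_0 + h_0·M_1 = 6(Δ_0 - p'(1)) = -3 and h_2·M_2 + 2h_2·M_3 = 6(p'(7) - Δ_2) = -6.
Solving: M_0 = -38/39, M_1 = -41/39, M_2 = 70/39, M_3 = -187/78.
On [5, 7], p(x) = -2 + 125/78·(x - 5) + 35/39·(x - 5)² - 109/312·(x - 5)³.
With (x - 5) = 3/2: p(13/2) = 1035/832.

1.2440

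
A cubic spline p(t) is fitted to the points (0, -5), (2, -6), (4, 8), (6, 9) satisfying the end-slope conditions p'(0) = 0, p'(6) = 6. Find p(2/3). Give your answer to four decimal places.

-5.8667

With m_i denoting the second derivative at x_i, h_i = 2, 2, 2, and Δ_i = (y_(i+1) − y_i)/h_i = -1/2, 7, 1/2:
  2·m_0 + 8·m_1 + 2·m_2 = 6(Δ_1 - Δ_0) = 45
  2·m_1 + 8·m_2 + 2·m_3 = 6(Δ_2 - Δ_1) = -39
Clamped end conditions give two more equations: 2h_0·m_0 + h_0·m_1 = 6(Δ_0 - p'(0)) = -3 and h_2·m_2 + 2h_2·m_3 = 6(p'(6) - Δ_2) = 33.
Solving the tridiagonal system: m_0 = -28/5, m_1 = 97/10, m_2 = -107/10, m_3 = 68/5.
On [0, 2], p(t) = -5 + 0·t - 14/5·t² + 51/40·t³.
With t = 2/3: p(2/3) = -88/15.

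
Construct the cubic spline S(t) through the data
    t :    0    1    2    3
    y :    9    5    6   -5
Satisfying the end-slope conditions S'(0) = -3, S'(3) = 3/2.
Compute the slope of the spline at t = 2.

-8

Let σ_i = S''(x_i). Step sizes h_i = 1, 1, 1; slopes of the chords Δ_i = (y_(i+1) - y_i)/h_i = -4, 1, -11.
  1·σ_0 + 4·σ_1 + 1·σ_2 = 6(Δ_1 - Δ_0) = 30
  1·σ_1 + 4·σ_2 + 1·σ_3 = 6(Δ_2 - Δ_1) = -72
Clamped end conditions give two more equations: 2h_0·σ_0 + h_0·σ_1 = 6(Δ_0 - S'(0)) = -6 and h_2·σ_2 + 2h_2·σ_3 = 6(S'(3) - Δ_2) = 75.
Forward elimination and back-substitution give σ_0 = -13, σ_1 = 20, σ_2 = -37, σ_3 = 56.
On [2, 3], S'(t) = b_2 + 2c_2·(t - 2) + 3d_2·(t - 2)² with b_2 = Δ_2 - h_2(2σ_2 + σ_3)/6 = -8, c_2 = σ_2/2 = -37/2, d_2 = (σ_3 - σ_2)/(6h_2) = 31/2. So S'(2) = -8.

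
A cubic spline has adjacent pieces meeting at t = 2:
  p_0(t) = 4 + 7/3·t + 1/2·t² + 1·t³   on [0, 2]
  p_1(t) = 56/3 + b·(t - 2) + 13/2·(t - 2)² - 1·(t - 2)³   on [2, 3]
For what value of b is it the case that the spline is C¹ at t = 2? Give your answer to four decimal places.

p_0'(t) = 7/3 + 1·t + 3·t², so p_0'(2) = 49/3. On the right, p_1'(2) = b, so b = 49/3.

16.3333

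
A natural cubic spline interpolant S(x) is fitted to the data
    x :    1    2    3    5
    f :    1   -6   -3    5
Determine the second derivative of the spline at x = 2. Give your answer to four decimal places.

15.3913

With σ_i denoting the second derivative at x_i, h_i = 1, 1, 2, and Δ_i = (y_(i+1) − y_i)/h_i = -7, 3, 4:
  1·σ_0 + 4·σ_1 + 1·σ_2 = 6(Δ_1 - Δ_0) = 60
  1·σ_1 + 6·σ_2 + 2·σ_3 = 6(Δ_2 - Δ_1) = 6
Natural end conditions: σ_0 = σ_3 = 0.
Solving: σ_0 = 0, σ_1 = 354/23, σ_2 = -36/23, σ_3 = 0.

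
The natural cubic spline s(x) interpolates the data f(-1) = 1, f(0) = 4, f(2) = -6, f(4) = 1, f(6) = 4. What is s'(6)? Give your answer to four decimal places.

0.1463

With σ_i denoting the second derivative at x_i, h_i = 1, 2, 2, 2, and Δ_i = (y_(i+1) − y_i)/h_i = 3, -5, 7/2, 3/2:
  1·σ_0 + 6·σ_1 + 2·σ_2 = 6(Δ_1 - Δ_0) = -48
  2·σ_1 + 8·σ_2 + 2·σ_3 = 6(Δ_2 - Δ_1) = 51
  2·σ_2 + 8·σ_3 + 2·σ_4 = 6(Δ_3 - Δ_2) = -12
Natural end conditions: σ_0 = σ_4 = 0.
Solving the tridiagonal system: σ_0 = 0, σ_1 = -468/41, σ_2 = 420/41, σ_3 = -333/82, σ_4 = 0.
On [4, 6], s'(x) = b_3 + 2c_3·(x - 4) + 3d_3·(x - 4)² with b_3 = Δ_3 - h_3(2σ_3 + σ_4)/6 = 345/82, c_3 = σ_3/2 = -333/164, d_3 = (σ_4 - σ_3)/(6h_3) = 111/328. So s'(6) = 6/41.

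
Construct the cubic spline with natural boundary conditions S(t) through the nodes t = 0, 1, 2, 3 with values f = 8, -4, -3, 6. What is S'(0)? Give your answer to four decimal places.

With σ_i denoting the second derivative at x_i, h_i = 1, 1, 1, and Δ_i = (y_(i+1) − y_i)/h_i = -12, 1, 9:
  1·σ_0 + 4·σ_1 + 1·σ_2 = 6(Δ_1 - Δ_0) = 78
  1·σ_1 + 4·σ_2 + 1·σ_3 = 6(Δ_2 - Δ_1) = 48
Natural end conditions: σ_0 = σ_3 = 0.
Solving: σ_0 = 0, σ_1 = 88/5, σ_2 = 38/5, σ_3 = 0.
On [0, 1], S'(t) = b_0 + 2c_0·t + 3d_0·t² with b_0 = Δ_0 - h_0(2σ_0 + σ_1)/6 = -224/15, c_0 = σ_0/2 = 0, d_0 = (σ_1 - σ_0)/(6h_0) = 44/15. So S'(0) = -224/15.

-14.9333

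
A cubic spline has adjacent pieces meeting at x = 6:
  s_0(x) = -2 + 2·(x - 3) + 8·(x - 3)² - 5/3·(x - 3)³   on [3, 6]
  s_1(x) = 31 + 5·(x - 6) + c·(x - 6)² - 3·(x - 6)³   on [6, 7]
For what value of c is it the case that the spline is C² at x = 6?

s_0''(x) = 16 - 10·(x - 3), so s_0''(6) = -14. On the right, s_1''(6) = 2c, so c = -7.

-7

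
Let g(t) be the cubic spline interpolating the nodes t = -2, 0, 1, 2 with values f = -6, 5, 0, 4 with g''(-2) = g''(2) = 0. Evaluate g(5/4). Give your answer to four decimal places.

Let m_i = g''(x_i). Step sizes h_i = 2, 1, 1; slopes of the chords Δ_i = (y_(i+1) - y_i)/h_i = 11/2, -5, 4.
  2·m_0 + 6·m_1 + 1·m_2 = 6(Δ_1 - Δ_0) = -63
  1·m_1 + 4·m_2 + 1·m_3 = 6(Δ_2 - Δ_1) = 54
Natural end conditions: m_0 = m_3 = 0.
Forward elimination and back-substitution give m_0 = 0, m_1 = -306/23, m_2 = 387/23, m_3 = 0.
On [1, 2], g(t) = 0 - 37/23·(t - 1) + 387/46·(t - 1)² - 129/46·(t - 1)³.
With (t - 1) = 1/4: g(5/4) = 235/2944.

0.0798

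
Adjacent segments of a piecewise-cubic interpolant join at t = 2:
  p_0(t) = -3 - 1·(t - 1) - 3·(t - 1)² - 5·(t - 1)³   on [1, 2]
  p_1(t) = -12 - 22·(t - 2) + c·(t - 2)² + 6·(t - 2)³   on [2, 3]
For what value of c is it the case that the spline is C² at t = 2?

p_0''(t) = -6 - 30·(t - 1), so p_0''(2) = -36. On the right, p_1''(2) = 2c, so c = -18.

-18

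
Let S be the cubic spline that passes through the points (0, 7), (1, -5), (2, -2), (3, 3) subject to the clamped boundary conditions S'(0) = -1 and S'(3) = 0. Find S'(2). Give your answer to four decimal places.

8.1333

Put m_i = S'' at the i-th knot. Here h = (1, 1, 1) and Δ = (-12, 3, 5), so the interior equations h_(i-1)·m_(i-1) + 2(h_(i-1)+h_i)·m_i + h_i·m_(i+1) = 6(Δ_i − Δ_(i-1)) read
  1·m_0 + 4·m_1 + 1·m_2 = 6(Δ_1 - Δ_0) = 90
  1·m_1 + 4·m_2 + 1·m_3 = 6(Δ_2 - Δ_1) = 12
Clamped end conditions give two more equations: 2h_0·m_0 + h_0·m_1 = 6(Δ_0 - S'(0)) = -66 and h_2·m_2 + 2h_2·m_3 = 6(S'(3) - Δ_2) = -30.
Solving: m_0 = -764/15, m_1 = 538/15, m_2 = -38/15, m_3 = -206/15.
On [2, 3], S'(x) = b_2 + 2c_2·(x - 2) + 3d_2·(x - 2)² with b_2 = Δ_2 - h_2(2m_2 + m_3)/6 = 122/15, c_2 = m_2/2 = -19/15, d_2 = (m_3 - m_2)/(6h_2) = -28/15. So S'(2) = 122/15.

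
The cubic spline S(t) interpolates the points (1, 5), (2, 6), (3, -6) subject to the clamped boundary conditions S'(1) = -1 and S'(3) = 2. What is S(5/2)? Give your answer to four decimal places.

Let M_i = S''(x_i). Step sizes h_i = 1, 1; slopes of the chords Δ_i = (y_(i+1) - y_i)/h_i = 1, -12.
  1·M_0 + 4·M_1 + 1·M_2 = 6(Δ_1 - Δ_0) = -78
Clamped end conditions give two more equations: 2h_0·M_0 + h_0·M_1 = 6(Δ_0 - S'(1)) = 12 and h_1·M_1 + 2h_1·M_2 = 6(S'(3) - Δ_1) = 84.
Solving the tridiagonal system: M_0 = 27, M_1 = -42, M_2 = 63.
On [2, 3], S(t) = 6 - 17/2·(t - 2) - 21·(t - 2)² + 35/2·(t - 2)³.
With (t - 2) = 1/2: S(5/2) = -21/16.

-1.3125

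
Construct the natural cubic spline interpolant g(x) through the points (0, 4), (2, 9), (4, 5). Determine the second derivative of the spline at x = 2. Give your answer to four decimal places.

-3.3750

With m_i denoting the second derivative at x_i, h_i = 2, 2, and Δ_i = (y_(i+1) − y_i)/h_i = 5/2, -2:
  2·m_0 + 8·m_1 + 2·m_2 = 6(Δ_1 - Δ_0) = -27
Natural end conditions: m_0 = m_2 = 0.
Forward elimination and back-substitution give m_0 = 0, m_1 = -27/8, m_2 = 0.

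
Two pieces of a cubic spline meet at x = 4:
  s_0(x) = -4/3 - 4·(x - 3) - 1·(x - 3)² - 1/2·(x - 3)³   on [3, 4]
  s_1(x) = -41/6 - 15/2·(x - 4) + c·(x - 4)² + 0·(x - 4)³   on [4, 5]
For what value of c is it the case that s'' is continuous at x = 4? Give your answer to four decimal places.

-2.5000

s_0''(x) = -2 - 3·(x - 3), so s_0''(4) = -5. On the right, s_1''(4) = 2c, so c = -5/2.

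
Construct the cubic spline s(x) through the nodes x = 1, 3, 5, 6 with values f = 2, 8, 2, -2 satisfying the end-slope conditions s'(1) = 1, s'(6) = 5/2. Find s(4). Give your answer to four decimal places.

6.9891

Put σ_i = s'' at the i-th knot. Here h = (2, 2, 1) and Δ = (3, -3, -4), so the interior equations h_(i-1)·σ_(i-1) + 2(h_(i-1)+h_i)·σ_i + h_i·σ_(i+1) = 6(Δ_i − Δ_(i-1)) read
  2·σ_0 + 8·σ_1 + 2·σ_2 = 6(Δ_1 - Δ_0) = -36
  2·σ_1 + 6·σ_2 + 1·σ_3 = 6(Δ_2 - Δ_1) = -6
Clamped end conditions give two more equations: 2h_0·σ_0 + h_0·σ_1 = 6(Δ_0 - s'(1)) = 12 and h_2·σ_2 + 2h_2·σ_3 = 6(s'(6) - Δ_2) = 39.
Solving: σ_0 = 129/23, σ_1 = -120/23, σ_2 = -63/23, σ_3 = 480/23.
On [3, 5], s(x) = 8 + 32/23·(x - 3) - 60/23·(x - 3)² + 19/92·(x - 3)³.
With (x - 3) = 1: s(4) = 643/92.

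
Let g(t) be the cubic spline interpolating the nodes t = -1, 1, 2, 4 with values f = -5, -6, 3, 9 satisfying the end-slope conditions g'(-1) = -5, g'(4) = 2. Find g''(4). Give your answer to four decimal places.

2.8438

Write σ_i for g''(x_i). With h_i = 2, 1, 2 and divided differences Δ_i = -1/2, 9, 3, the continuity of g' gives the tridiagonal system
  2·σ_0 + 6·σ_1 + 1·σ_2 = 6(Δ_1 - Δ_0) = 57
  1·σ_1 + 6·σ_2 + 2·σ_3 = 6(Δ_2 - Δ_1) = -36
Clamped end conditions give two more equations: 2h_0·σ_0 + h_0·σ_1 = 6(Δ_0 - g'(-1)) = 27 and h_2·σ_2 + 2h_2·σ_3 = 6(g'(4) - Δ_2) = -6.
Solving the tridiagonal system: σ_0 = 49/32, σ_1 = 167/16, σ_2 = -139/16, σ_3 = 91/32.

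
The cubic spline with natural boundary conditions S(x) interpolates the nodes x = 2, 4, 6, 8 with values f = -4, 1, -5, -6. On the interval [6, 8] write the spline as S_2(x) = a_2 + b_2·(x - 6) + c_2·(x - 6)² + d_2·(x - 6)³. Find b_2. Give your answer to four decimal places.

-2.5667

Write M_i for S''(x_i). With h_i = 2, 2, 2 and divided differences Δ_i = 5/2, -3, -1/2, the continuity of S' gives the tridiagonal system
  2·M_0 + 8·M_1 + 2·M_2 = 6(Δ_1 - Δ_0) = -33
  2·M_1 + 8·M_2 + 2·M_3 = 6(Δ_2 - Δ_1) = 15
Natural end conditions: M_0 = M_3 = 0.
Solving: M_0 = 0, M_1 = -49/10, M_2 = 31/10, M_3 = 0.
On [6, 8], with S_2(x) = a_2 + b_2·(x - 6) + c_2·(x - 6)² + d_2·(x - 6)³: c_2 = M_2/2 = 31/20, d_2 = (M_3 - M_2)/(6h_2) = -31/120, b_2 = Δ_2 - h_2(2M_2 + M_3)/6 = -77/30.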